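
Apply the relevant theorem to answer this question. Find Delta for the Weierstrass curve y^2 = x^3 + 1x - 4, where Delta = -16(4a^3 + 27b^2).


Compute each component:
4a^3 = 4*1^3 = 4*1 = 4
27b^2 = 27*(-4)^2 = 27*16 = 432
4a^3 + 27b^2 = 4 + 432 = 436
Delta = -16*436 = -6976

-6976


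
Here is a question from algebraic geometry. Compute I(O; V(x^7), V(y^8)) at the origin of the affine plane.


The intersection multiplicity of V(x^a) and V(y^b) at the origin is:
I(O; V(x^7), V(y^8)) = dim_k(k[x,y]/(x^7, y^8))
A basis for k[x,y]/(x^7, y^8) is the set of monomials x^i * y^j
where 0 <= i < 7 and 0 <= j < 8.
The number of such monomials is 7 * 8 = 56

56


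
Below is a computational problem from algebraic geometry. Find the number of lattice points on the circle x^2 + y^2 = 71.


Systematically check integer values of x where x^2 <= 71.
For each valid x, check if 71 - x^2 is a perfect square.
Total integer solutions found: 0

0


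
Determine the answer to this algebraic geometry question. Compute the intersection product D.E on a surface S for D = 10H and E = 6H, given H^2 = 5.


Using bilinearity of the intersection pairing on a surface S:
(aH).(bH) = ab * (H.H)
We have H^2 = 5.
D.E = (10H).(6H) = 10*6*5
= 60*5
= 300

300


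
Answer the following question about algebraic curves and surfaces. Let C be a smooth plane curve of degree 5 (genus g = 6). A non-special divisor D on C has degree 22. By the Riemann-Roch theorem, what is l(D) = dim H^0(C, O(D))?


First, compute the genus of a smooth plane curve of degree 5:
g = (d-1)(d-2)/2 = (5-1)(5-2)/2 = 6
For a non-special divisor D (i.e., h^1(D) = 0), Riemann-Roch gives:
l(D) = deg(D) - g + 1
Since deg(D) = 22 >= 2g - 1 = 11, D is non-special.
l(D) = 22 - 6 + 1 = 17

17


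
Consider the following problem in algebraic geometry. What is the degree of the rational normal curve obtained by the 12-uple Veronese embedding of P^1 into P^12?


The rational normal curve in P^12 is the image of P^1 under the 12-uple Veronese.
A general hyperplane in P^12 pulls back to a degree-12 form on P^1, which has 12 zeros,
so the curve meets a general hyperplane in 12 points. Degree = 12.

12


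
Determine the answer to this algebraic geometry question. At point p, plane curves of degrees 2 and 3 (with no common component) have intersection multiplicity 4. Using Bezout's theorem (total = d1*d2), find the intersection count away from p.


By Bezout's theorem, the total intersection number is d1 * d2.
Total = 2 * 3 = 6
Intersection multiplicity at p = 4
Remaining intersections = 6 - 4 = 2

2


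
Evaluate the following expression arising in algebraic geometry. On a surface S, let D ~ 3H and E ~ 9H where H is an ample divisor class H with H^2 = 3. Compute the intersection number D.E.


Using bilinearity of the intersection pairing on a surface S:
(aH).(bH) = ab * (H.H)
We have H^2 = 3.
D.E = (3H).(9H) = 3*9*3
= 27*3
= 81

81


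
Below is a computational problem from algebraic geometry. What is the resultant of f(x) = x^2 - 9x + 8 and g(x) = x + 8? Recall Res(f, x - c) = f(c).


For Res(f, x - c), we evaluate f at x = c.
f(-8) = (-8)^2 - 9*(-8) + 8
= 64 + 72 + 8
= 136 + 8 = 144
Res(f, g) = 144

144


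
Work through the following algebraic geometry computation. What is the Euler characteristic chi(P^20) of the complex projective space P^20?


The complex projective space P^20 has one cell in each even real dimension 0, 2, ..., 40.
The cohomology groups are H^{2k}(P^20) = Z for k = 0,...,20, and 0 otherwise.
Euler characteristic = sum of Betti numbers = 1 per even-dimensional cohomology group.
chi(P^20) = 20 + 1 = 21

21


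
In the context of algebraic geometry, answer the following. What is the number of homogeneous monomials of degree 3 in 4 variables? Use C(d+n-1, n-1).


The number of degree-3 monomials in 4 variables is C(d+n-1, n-1).
= C(3+4-1, 4-1) = C(6, 3)
= 20

20


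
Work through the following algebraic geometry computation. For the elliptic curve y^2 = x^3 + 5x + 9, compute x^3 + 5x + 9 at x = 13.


Compute x^3 + 5x + 9 at x = 13:
x^3 = 13^3 = 2197
5*x = 5*13 = 65
Sum: 2197 + 65 + 9 = 2271

2271


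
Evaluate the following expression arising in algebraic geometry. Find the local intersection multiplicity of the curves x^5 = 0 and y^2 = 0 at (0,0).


The intersection multiplicity of V(x^a) and V(y^b) at the origin is:
I(O; V(x^5), V(y^2)) = dim_k(k[x,y]/(x^5, y^2))
A basis for k[x,y]/(x^5, y^2) is the set of monomials x^i * y^j
where 0 <= i < 5 and 0 <= j < 2.
The number of such monomials is 5 * 2 = 10

10


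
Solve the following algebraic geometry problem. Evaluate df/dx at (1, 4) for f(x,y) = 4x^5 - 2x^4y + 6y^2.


df/dx = 5*4*x^4 + 4*(-2)*x^3*y
At (1,4): 5*4*1^4 + 4*(-2)*1^3*4
= 20 - 32
= -12

-12


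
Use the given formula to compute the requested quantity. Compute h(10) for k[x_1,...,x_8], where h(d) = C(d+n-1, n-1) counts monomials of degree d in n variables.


The Hilbert function for the polynomial ring in 8 variables is:
h(d) = C(d+n-1, n-1)
h(10) = C(10+8-1, 8-1) = C(17, 7)
= 17! / (7! * 10!)
= 19448

19448


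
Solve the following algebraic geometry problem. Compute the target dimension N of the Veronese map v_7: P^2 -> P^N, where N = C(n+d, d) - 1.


The Veronese embedding v_d: P^n -> P^N maps each point to all
degree-d monomials in n+1 homogeneous coordinates.
N = C(n+d, d) - 1
N = C(2+7, 7) - 1
N = C(9, 7) - 1
C(9, 7) = 36
N = 36 - 1 = 35

35


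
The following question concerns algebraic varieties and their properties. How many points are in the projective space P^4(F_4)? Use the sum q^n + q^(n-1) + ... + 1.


P^4(F_4) has (q^(n+1) - 1)/(q - 1) points.
= 4^4 + 4^3 + 4^2 + 4^1 + 4^0
= 256 + 64 + 16 + 4 + 1
= 341

341


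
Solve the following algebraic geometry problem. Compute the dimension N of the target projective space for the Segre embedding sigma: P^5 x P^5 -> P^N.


The Segre embedding maps P^m x P^n into P^N via
all products of coordinates from each factor.
N = (m+1)(n+1) - 1
N = (5+1)(5+1) - 1
N = 6*6 - 1
N = 36 - 1 = 35

35


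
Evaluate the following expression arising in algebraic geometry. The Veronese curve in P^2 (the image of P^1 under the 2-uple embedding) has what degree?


The rational normal curve in P^2 is the image of P^1 under the 2-uple Veronese.
A general hyperplane in P^2 pulls back to a degree-2 form on P^1, which has 2 zeros,
so the curve meets a general hyperplane in 2 points. Degree = 2.

2


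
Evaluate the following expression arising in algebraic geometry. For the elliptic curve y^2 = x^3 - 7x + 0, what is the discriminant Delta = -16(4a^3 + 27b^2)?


Compute each component:
4a^3 = 4*(-7)^3 = 4*(-343) = -1372
27b^2 = 27*0^2 = 27*0 = 0
4a^3 + 27b^2 = -1372 + 0 = -1372
Delta = -16*(-1372) = 21952

21952


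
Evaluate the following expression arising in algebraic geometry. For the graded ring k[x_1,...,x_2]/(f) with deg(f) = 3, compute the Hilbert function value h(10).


For R = k[x_1,...,x_n]/(f) with f homogeneous of degree e:
The Hilbert series is (1 - t^e)/(1 - t)^n.
So h(d) = C(d+n-1, n-1) - C(d-e+n-1, n-1) for d >= e.
With n=2, e=3, d=10:
C(10+2-1, 2-1) = C(11, 1) = 11
C(10-3+2-1, 2-1) = C(8, 1) = 8
h(10) = 11 - 8 = 3

3


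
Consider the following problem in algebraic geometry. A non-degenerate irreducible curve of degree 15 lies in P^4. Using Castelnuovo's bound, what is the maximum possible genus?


Castelnuovo's bound: write d - 1 = m(r-1) + epsilon with 0 <= epsilon < r-1.
d - 1 = 15 - 1 = 14
r - 1 = 4 - 1 = 3
14 = 4*3 + 2, so m = 4, epsilon = 2
pi(d, r) = m(m-1)(r-1)/2 + m*epsilon
= 4*3*3/2 + 4*2
= 36/2 + 8
= 18 + 8 = 26

26


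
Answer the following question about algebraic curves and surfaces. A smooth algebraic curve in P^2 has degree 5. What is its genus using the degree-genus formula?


Using the genus formula for smooth plane curves:
g = (d-1)(d-2)/2
g = (5-1)(5-2)/2
g = 4*3/2
g = 12/2 = 6

6


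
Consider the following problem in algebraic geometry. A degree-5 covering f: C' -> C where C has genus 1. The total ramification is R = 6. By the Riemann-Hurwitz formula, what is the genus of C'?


Riemann-Hurwitz formula: 2g' - 2 = d(2g - 2) + R
Given: d = 5, g = 1, R = 6
2g' - 2 = 5*(2*1 - 2) + 6
2g' - 2 = 5*0 + 6
2g' - 2 = 0 + 6 = 6
2g' = 8
g' = 4

4


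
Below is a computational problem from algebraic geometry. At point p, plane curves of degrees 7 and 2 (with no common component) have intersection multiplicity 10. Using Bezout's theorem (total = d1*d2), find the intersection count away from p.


By Bezout's theorem, the total intersection number is d1 * d2.
Total = 7 * 2 = 14
Intersection multiplicity at p = 10
Remaining intersections = 14 - 10 = 4

4


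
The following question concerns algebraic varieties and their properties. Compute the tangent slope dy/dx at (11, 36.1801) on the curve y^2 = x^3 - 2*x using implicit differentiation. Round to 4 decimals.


Using implicit differentiation of y^2 = x^3 - 2*x:
2y * dy/dx = 3x^2 - 2
dy/dx = (3x^2 - 2)/(2y)
Numerator: 3*11^2 - 2 = 361
Denominator: 2*36.1801 = 72.3602
dy/dx = 361/72.3602 = 4.9889

4.9889


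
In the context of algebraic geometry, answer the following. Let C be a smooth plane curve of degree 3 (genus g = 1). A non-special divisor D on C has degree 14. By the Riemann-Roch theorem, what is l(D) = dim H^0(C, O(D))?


First, compute the genus of a smooth plane curve of degree 3:
g = (d-1)(d-2)/2 = (3-1)(3-2)/2 = 1
For a non-special divisor D (i.e., h^1(D) = 0), Riemann-Roch gives:
l(D) = deg(D) - g + 1
Since deg(D) = 14 >= 2g - 1 = 1, D is non-special.
l(D) = 14 - 1 + 1 = 14

14


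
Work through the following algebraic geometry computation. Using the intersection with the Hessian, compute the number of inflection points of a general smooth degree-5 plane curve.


For a general smooth plane curve C of degree d, the inflection points are
the intersection of C with its Hessian curve, which has degree 3(d-2).
By Bezout, the total intersection number is d * 3(d-2) = 5 * 9 = 45.
For a general curve every flex is ordinary, so each contributes
multiplicity 1 to C·Hess(C), and the number of distinct inflection
points is 3d(d-2).
Inflection points = 3*5*(5-2) = 3*5*3 = 45

45


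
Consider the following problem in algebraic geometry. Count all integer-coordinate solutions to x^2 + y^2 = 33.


Systematically check integer values of x where x^2 <= 33.
For each valid x, check if 33 - x^2 is a perfect square.
Total integer solutions found: 0

0


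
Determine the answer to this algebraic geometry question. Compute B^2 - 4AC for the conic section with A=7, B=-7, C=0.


The discriminant of a conic Ax^2 + Bxy + Cy^2 + ... = 0 is B^2 - 4AC.
B^2 = (-7)^2 = 49
4AC = 4*7*0 = 0
Discriminant = 49 + 0 = 49

49


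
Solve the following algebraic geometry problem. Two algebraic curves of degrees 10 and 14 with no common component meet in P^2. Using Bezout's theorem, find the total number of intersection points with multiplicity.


Bezout's theorem states the intersection count equals the product of degrees.
Intersection count = 10 * 14 = 140

140


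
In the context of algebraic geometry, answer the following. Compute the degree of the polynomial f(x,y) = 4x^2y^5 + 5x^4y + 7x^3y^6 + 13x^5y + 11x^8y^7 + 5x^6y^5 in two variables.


Examine each term for its total degree (sum of exponents).
  Term '4x^2y^5' has total degree 2+5 = 7.
  Term '5x^4y' has total degree 4+1 = 5.
  Term '7x^3y^6' has total degree 3+6 = 9.
  Term '13x^5y' has total degree 5+1 = 6.
  Term '11x^8y^7' has total degree 8+7 = 15.
  Term '5x^6y^5' has total degree 6+5 = 11.
The maximum total degree among all terms is 15.

15


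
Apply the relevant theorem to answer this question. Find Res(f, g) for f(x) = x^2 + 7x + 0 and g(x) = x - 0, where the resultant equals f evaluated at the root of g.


For Res(f, x - c), we evaluate f at x = c.
f(0) = 0^2 + 7*0 + 0
= 0 + 0 + 0
= 0 + 0 = 0
Res(f, g) = 0

0


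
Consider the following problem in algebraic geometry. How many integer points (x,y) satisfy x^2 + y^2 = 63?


Systematically check integer values of x where x^2 <= 63.
For each valid x, check if 63 - x^2 is a perfect square.
Total integer solutions found: 0

0


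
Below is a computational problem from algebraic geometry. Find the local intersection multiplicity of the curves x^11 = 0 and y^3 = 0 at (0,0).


The intersection multiplicity of V(x^a) and V(y^b) at the origin is:
I(O; V(x^11), V(y^3)) = dim_k(k[x,y]/(x^11, y^3))
A basis for k[x,y]/(x^11, y^3) is the set of monomials x^i * y^j
where 0 <= i < 11 and 0 <= j < 3.
The number of such monomials is 11 * 3 = 33

33


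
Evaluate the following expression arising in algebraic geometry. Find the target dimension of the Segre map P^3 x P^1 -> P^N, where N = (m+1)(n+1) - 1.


The Segre embedding maps P^m x P^n into P^N via
all products of coordinates from each factor.
N = (m+1)(n+1) - 1
N = (3+1)(1+1) - 1
N = 4*2 - 1
N = 8 - 1 = 7

7


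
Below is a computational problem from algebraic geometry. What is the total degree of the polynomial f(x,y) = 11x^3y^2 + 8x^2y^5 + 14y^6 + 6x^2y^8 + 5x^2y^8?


Examine each term for its total degree (sum of exponents).
  Term '11x^3y^2' has total degree 3+2 = 5.
  Term '8x^2y^5' has total degree 2+5 = 7.
  Term '14y^6' has total degree 0+6 = 6.
  Term '6x^2y^8' has total degree 2+8 = 10.
  Term '5x^2y^8' has total degree 2+8 = 10.
The maximum total degree among all terms is 10.

10


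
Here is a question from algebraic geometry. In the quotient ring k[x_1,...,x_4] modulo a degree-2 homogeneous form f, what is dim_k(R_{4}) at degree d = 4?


For R = k[x_1,...,x_n]/(f) with f homogeneous of degree e:
The Hilbert series is (1 - t^e)/(1 - t)^n.
So h(d) = C(d+n-1, n-1) - C(d-e+n-1, n-1) for d >= e.
With n=4, e=2, d=4:
C(4+4-1, 4-1) = C(7, 3) = 35
C(4-2+4-1, 4-1) = C(5, 3) = 10
h(4) = 35 - 10 = 25

25


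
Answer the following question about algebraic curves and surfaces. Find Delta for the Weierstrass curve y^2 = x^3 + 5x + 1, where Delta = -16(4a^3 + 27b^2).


Compute each component:
4a^3 = 4*5^3 = 4*125 = 500
27b^2 = 27*1^2 = 27*1 = 27
4a^3 + 27b^2 = 500 + 27 = 527
Delta = -16*527 = -8432

-8432


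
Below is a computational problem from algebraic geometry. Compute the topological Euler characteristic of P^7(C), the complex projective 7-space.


The complex projective space P^7 has one cell in each even real dimension 0, 2, ..., 14.
The cohomology groups are H^{2k}(P^7) = Z for k = 0,...,7, and 0 otherwise.
Euler characteristic = sum of Betti numbers = 1 per even-dimensional cohomology group.
chi(P^7) = 7 + 1 = 8

8


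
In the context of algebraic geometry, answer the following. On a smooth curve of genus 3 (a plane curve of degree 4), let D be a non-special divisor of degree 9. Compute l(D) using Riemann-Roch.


First, compute the genus of a smooth plane curve of degree 4:
g = (d-1)(d-2)/2 = (4-1)(4-2)/2 = 3
For a non-special divisor D (i.e., h^1(D) = 0), Riemann-Roch gives:
l(D) = deg(D) - g + 1
Since deg(D) = 9 >= 2g - 1 = 5, D is non-special.
l(D) = 9 - 3 + 1 = 7

7


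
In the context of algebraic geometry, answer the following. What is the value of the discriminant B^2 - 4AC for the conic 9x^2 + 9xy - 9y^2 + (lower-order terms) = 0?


The discriminant of a conic Ax^2 + Bxy + Cy^2 + ... = 0 is B^2 - 4AC.
B^2 = 9^2 = 81
4AC = 4*9*(-9) = -324
Discriminant = 81 + 324 = 405

405


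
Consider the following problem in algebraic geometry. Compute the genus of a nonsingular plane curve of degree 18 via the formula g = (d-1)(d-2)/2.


Using the genus formula for smooth plane curves:
g = (d-1)(d-2)/2
g = (18-1)(18-2)/2
g = 17*16/2
g = 272/2 = 136

136


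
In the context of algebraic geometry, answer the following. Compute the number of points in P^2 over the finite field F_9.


P^2(F_9) has (q^(n+1) - 1)/(q - 1) points.
= 9^2 + 9^1 + 9^0
= 81 + 9 + 1
= 91

91


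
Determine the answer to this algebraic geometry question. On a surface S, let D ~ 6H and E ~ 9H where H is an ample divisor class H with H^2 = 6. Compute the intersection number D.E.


Using bilinearity of the intersection pairing on a surface S:
(aH).(bH) = ab * (H.H)
We have H^2 = 6.
D.E = (6H).(9H) = 6*9*6
= 54*6
= 324

324


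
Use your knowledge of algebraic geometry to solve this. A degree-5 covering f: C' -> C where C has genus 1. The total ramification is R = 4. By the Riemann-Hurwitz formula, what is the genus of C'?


Riemann-Hurwitz formula: 2g' - 2 = d(2g - 2) + R
Given: d = 5, g = 1, R = 4
2g' - 2 = 5*(2*1 - 2) + 4
2g' - 2 = 5*0 + 4
2g' - 2 = 0 + 4 = 4
2g' = 6
g' = 3

3


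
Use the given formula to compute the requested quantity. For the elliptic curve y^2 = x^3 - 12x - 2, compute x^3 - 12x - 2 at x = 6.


Compute x^3 - 12x - 2 at x = 6:
x^3 = 6^3 = 216
(-12)*x = (-12)*6 = -72
Sum: 216 - 72 - 2 = 142

142


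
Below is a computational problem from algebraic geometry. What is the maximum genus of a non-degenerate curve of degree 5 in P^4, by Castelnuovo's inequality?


Castelnuovo's bound: write d - 1 = m(r-1) + epsilon with 0 <= epsilon < r-1.
d - 1 = 5 - 1 = 4
r - 1 = 4 - 1 = 3
4 = 1*3 + 1, so m = 1, epsilon = 1
pi(d, r) = m(m-1)(r-1)/2 + m*epsilon
= 1*0*3/2 + 1*1
= 0/2 + 1
= 0 + 1 = 1

1


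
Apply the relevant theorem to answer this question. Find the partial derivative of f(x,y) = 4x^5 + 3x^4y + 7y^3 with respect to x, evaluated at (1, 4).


df/dx = 5*4*x^4 + 4*3*x^3*y
At (1,4): 5*4*1^4 + 4*3*1^3*4
= 20 + 48
= 68

68


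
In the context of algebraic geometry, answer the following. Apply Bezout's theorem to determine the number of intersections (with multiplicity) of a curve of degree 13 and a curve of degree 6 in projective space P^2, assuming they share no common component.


Bezout's theorem states the intersection count equals the product of degrees.
Intersection count = 13 * 6 = 78

78


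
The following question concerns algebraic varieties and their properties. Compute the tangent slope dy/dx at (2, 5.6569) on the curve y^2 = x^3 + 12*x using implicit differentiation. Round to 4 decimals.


Using implicit differentiation of y^2 = x^3 + 12*x:
2y * dy/dx = 3x^2 + 12
dy/dx = (3x^2 + 12)/(2y)
Numerator: 3*2^2 + 12 = 24
Denominator: 2*5.6569 = 11.3138
dy/dx = 24/11.3138 = 2.1213

2.1213


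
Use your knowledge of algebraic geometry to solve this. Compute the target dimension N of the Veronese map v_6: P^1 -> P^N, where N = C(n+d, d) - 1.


The Veronese embedding v_d: P^n -> P^N maps each point to all
degree-d monomials in n+1 homogeneous coordinates.
N = C(n+d, d) - 1
N = C(1+6, 6) - 1
N = C(7, 6) - 1
C(7, 6) = 7
N = 7 - 1 = 6

6


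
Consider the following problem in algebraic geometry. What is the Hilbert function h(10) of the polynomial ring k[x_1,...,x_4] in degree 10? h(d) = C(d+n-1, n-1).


The Hilbert function for the polynomial ring in 4 variables is:
h(d) = C(d+n-1, n-1)
h(10) = C(10+4-1, 4-1) = C(13, 3)
= 13! / (3! * 10!)
= 286

286


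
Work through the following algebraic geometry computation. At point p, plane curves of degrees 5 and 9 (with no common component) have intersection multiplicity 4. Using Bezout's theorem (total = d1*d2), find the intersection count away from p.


By Bezout's theorem, the total intersection number is d1 * d2.
Total = 5 * 9 = 45
Intersection multiplicity at p = 4
Remaining intersections = 45 - 4 = 41

41


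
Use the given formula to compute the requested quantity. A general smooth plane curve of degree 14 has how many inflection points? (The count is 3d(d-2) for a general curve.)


For a general smooth plane curve C of degree d, the inflection points are
the intersection of C with its Hessian curve, which has degree 3(d-2).
By Bezout, the total intersection number is d * 3(d-2) = 14 * 36 = 504.
For a general curve every flex is ordinary, so each contributes
multiplicity 1 to C·Hess(C), and the number of distinct inflection
points is 3d(d-2).
Inflection points = 3*14*(14-2) = 3*14*12 = 504

504


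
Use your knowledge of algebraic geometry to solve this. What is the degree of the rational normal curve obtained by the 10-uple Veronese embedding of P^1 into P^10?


The rational normal curve in P^10 is the image of P^1 under the 10-uple Veronese.
A general hyperplane in P^10 pulls back to a degree-10 form on P^1, which has 10 zeros,
so the curve meets a general hyperplane in 10 points. Degree = 10.

10


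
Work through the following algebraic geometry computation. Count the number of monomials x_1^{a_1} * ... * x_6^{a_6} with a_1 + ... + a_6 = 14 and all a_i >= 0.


The number of degree-14 monomials in 6 variables is C(d+n-1, n-1).
= C(14+6-1, 6-1) = C(19, 5)
= 11628

11628


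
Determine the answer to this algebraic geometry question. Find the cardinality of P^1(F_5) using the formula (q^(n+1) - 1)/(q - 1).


P^1(F_5) has (q^(n+1) - 1)/(q - 1) points.
= 5^1 + 5^0
= 5 + 1
= 6

6


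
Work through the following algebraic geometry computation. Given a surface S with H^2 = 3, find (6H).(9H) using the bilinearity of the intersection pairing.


Using bilinearity of the intersection pairing on a surface S:
(aH).(bH) = ab * (H.H)
We have H^2 = 3.
D.E = (6H).(9H) = 6*9*3
= 54*3
= 162

162


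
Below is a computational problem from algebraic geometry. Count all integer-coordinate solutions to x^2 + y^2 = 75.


Systematically check integer values of x where x^2 <= 75.
For each valid x, check if 75 - x^2 is a perfect square.
Total integer solutions found: 0

0


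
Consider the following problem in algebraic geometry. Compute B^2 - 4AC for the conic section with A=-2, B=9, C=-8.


The discriminant of a conic Ax^2 + Bxy + Cy^2 + ... = 0 is B^2 - 4AC.
B^2 = 9^2 = 81
4AC = 4*(-2)*(-8) = 64
Discriminant = 81 - 64 = 17

17


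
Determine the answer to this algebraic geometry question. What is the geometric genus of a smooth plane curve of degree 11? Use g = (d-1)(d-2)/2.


Using the genus formula for smooth plane curves:
g = (d-1)(d-2)/2
g = (11-1)(11-2)/2
g = 10*9/2
g = 90/2 = 45

45


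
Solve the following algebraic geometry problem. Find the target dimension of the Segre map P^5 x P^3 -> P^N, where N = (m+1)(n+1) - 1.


The Segre embedding maps P^m x P^n into P^N via
all products of coordinates from each factor.
N = (m+1)(n+1) - 1
N = (5+1)(3+1) - 1
N = 6*4 - 1
N = 24 - 1 = 23

23


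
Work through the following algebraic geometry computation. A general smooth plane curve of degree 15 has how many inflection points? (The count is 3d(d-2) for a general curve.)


For a general smooth plane curve C of degree d, the inflection points are
the intersection of C with its Hessian curve, which has degree 3(d-2).
By Bezout, the total intersection number is d * 3(d-2) = 15 * 39 = 585.
For a general curve every flex is ordinary, so each contributes
multiplicity 1 to C·Hess(C), and the number of distinct inflection
points is 3d(d-2).
Inflection points = 3*15*(15-2) = 3*15*13 = 585

585


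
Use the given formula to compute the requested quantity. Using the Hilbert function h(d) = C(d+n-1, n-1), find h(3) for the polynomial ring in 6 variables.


The Hilbert function for the polynomial ring in 6 variables is:
h(d) = C(d+n-1, n-1)
h(3) = C(3+6-1, 6-1) = C(8, 5)
= 8! / (5! * 3!)
= 56

56


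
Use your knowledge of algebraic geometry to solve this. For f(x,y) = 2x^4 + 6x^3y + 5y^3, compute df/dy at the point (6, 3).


df/dy = 6*x^3 + 3*5*y^2
At (6,3): 6*6^3 + 3*5*3^2
= 1296 + 135
= 1431

1431


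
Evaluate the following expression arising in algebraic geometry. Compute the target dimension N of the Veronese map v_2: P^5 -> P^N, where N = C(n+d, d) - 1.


The Veronese embedding v_d: P^n -> P^N maps each point to all
degree-d monomials in n+1 homogeneous coordinates.
N = C(n+d, d) - 1
N = C(5+2, 2) - 1
N = C(7, 2) - 1
C(7, 2) = 21
N = 21 - 1 = 20

20


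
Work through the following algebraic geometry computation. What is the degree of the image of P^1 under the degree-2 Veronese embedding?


The Veronese variety v_2(P^1) has degree d^r.
d^r = 2^1 = 2

2


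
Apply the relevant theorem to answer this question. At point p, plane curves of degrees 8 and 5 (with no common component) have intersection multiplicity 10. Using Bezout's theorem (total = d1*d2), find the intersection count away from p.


By Bezout's theorem, the total intersection number is d1 * d2.
Total = 8 * 5 = 40
Intersection multiplicity at p = 10
Remaining intersections = 40 - 10 = 30

30


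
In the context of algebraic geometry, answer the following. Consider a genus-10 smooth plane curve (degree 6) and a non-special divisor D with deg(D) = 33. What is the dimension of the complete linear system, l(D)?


First, compute the genus of a smooth plane curve of degree 6:
g = (d-1)(d-2)/2 = (6-1)(6-2)/2 = 10
For a non-special divisor D (i.e., h^1(D) = 0), Riemann-Roch gives:
l(D) = deg(D) - g + 1
Since deg(D) = 33 >= 2g - 1 = 19, D is non-special.
l(D) = 33 - 10 + 1 = 24

24


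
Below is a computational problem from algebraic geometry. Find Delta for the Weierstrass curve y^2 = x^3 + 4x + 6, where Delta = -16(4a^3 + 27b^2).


Compute each component:
4a^3 = 4*4^3 = 4*64 = 256
27b^2 = 27*6^2 = 27*36 = 972
4a^3 + 27b^2 = 256 + 972 = 1228
Delta = -16*1228 = -19648

-19648


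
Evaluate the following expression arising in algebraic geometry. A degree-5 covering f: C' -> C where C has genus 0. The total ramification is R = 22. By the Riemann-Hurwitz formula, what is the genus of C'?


Riemann-Hurwitz formula: 2g' - 2 = d(2g - 2) + R
Given: d = 5, g = 0, R = 22
2g' - 2 = 5*(2*0 - 2) + 22
2g' - 2 = 5*(-2) + 22
2g' - 2 = -10 + 22 = 12
2g' = 14
g' = 7

7


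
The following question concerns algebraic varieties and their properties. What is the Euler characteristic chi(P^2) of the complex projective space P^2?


The complex projective space P^2 has one cell in each even real dimension 0, 2, ..., 4.
The cohomology groups are H^{2k}(P^2) = Z for k = 0,...,2, and 0 otherwise.
Euler characteristic = sum of Betti numbers = 1 per even-dimensional cohomology group.
chi(P^2) = 2 + 1 = 3

3


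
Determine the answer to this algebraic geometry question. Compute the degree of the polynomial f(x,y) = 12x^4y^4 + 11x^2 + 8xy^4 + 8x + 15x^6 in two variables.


Examine each term for its total degree (sum of exponents).
  Term '12x^4y^4' has total degree 4+4 = 8.
  Term '11x^2' has total degree 2+0 = 2.
  Term '8xy^4' has total degree 1+4 = 5.
  Term '8x' has total degree 1+0 = 1.
  Term '15x^6' has total degree 6+0 = 6.
The maximum total degree among all terms is 8.

8


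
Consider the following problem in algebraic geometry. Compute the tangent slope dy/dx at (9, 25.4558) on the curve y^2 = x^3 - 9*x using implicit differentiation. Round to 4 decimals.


Using implicit differentiation of y^2 = x^3 - 9*x:
2y * dy/dx = 3x^2 - 9
dy/dx = (3x^2 - 9)/(2y)
Numerator: 3*9^2 - 9 = 234
Denominator: 2*25.4558 = 50.9116
dy/dx = 234/50.9116 = 4.5962

4.5962


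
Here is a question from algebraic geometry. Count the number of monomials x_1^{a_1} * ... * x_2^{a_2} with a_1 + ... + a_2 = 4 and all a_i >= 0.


The number of degree-4 monomials in 2 variables is C(d+n-1, n-1).
= C(4+2-1, 2-1) = C(5, 1)
= 5

5


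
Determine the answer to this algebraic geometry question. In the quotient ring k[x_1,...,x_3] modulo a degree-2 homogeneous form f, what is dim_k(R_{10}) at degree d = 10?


For R = k[x_1,...,x_n]/(f) with f homogeneous of degree e:
The Hilbert series is (1 - t^e)/(1 - t)^n.
So h(d) = C(d+n-1, n-1) - C(d-e+n-1, n-1) for d >= e.
With n=3, e=2, d=10:
C(10+3-1, 3-1) = C(12, 2) = 66
C(10-2+3-1, 3-1) = C(10, 2) = 45
h(10) = 66 - 45 = 21

21


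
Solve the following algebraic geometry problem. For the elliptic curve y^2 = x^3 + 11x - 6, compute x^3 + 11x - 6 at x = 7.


Compute x^3 + 11x - 6 at x = 7:
x^3 = 7^3 = 343
11*x = 11*7 = 77
Sum: 343 + 77 - 6 = 414

414


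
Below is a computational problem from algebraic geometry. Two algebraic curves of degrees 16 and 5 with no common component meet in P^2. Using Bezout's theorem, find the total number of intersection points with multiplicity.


Bezout's theorem states the intersection count equals the product of degrees.
Intersection count = 16 * 5 = 80

80


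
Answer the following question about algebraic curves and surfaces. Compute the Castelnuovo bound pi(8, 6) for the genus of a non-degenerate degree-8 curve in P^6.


Castelnuovo's bound: write d - 1 = m(r-1) + epsilon with 0 <= epsilon < r-1.
d - 1 = 8 - 1 = 7
r - 1 = 6 - 1 = 5
7 = 1*5 + 2, so m = 1, epsilon = 2
pi(d, r) = m(m-1)(r-1)/2 + m*epsilon
= 1*0*5/2 + 1*2
= 0/2 + 2
= 0 + 2 = 2

2


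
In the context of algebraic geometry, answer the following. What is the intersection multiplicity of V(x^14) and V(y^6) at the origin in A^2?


The intersection multiplicity of V(x^a) and V(y^b) at the origin is:
I(O; V(x^14), V(y^6)) = dim_k(k[x,y]/(x^14, y^6))
A basis for k[x,y]/(x^14, y^6) is the set of monomials x^i * y^j
where 0 <= i < 14 and 0 <= j < 6.
The number of such monomials is 14 * 6 = 84

84


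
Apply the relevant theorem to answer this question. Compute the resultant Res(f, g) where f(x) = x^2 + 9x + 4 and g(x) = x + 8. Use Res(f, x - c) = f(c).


For Res(f, x - c), we evaluate f at x = c.
f(-8) = (-8)^2 + 9*(-8) + 4
= 64 - 72 + 4
= -8 + 4 = -4
Res(f, g) = -4

-4


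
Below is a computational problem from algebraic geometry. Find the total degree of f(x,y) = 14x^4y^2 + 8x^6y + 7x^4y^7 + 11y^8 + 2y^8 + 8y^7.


Examine each term for its total degree (sum of exponents).
  Term '14x^4y^2' has total degree 4+2 = 6.
  Term '8x^6y' has total degree 6+1 = 7.
  Term '7x^4y^7' has total degree 4+7 = 11.
  Term '11y^8' has total degree 0+8 = 8.
  Term '2y^8' has total degree 0+8 = 8.
  Term '8y^7' has total degree 0+7 = 7.
The maximum total degree among all terms is 11.

11


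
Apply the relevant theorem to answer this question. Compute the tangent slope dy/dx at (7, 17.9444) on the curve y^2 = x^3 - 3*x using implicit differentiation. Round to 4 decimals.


Using implicit differentiation of y^2 = x^3 - 3*x:
2y * dy/dx = 3x^2 - 3
dy/dx = (3x^2 - 3)/(2y)
Numerator: 3*7^2 - 3 = 144
Denominator: 2*17.9444 = 35.8888
dy/dx = 144/35.8888 = 4.0124

4.0124


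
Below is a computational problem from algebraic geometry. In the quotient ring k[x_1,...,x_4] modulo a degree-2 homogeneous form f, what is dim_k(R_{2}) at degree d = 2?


For R = k[x_1,...,x_n]/(f) with f homogeneous of degree e:
The Hilbert series is (1 - t^e)/(1 - t)^n.
So h(d) = C(d+n-1, n-1) - C(d-e+n-1, n-1) for d >= e.
With n=4, e=2, d=2:
C(2+4-1, 4-1) = C(5, 3) = 10
C(2-2+4-1, 4-1) = C(3, 3) = 1
h(2) = 10 - 1 = 9

9


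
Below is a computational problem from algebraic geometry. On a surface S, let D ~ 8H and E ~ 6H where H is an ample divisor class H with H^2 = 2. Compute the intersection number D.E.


Using bilinearity of the intersection pairing on a surface S:
(aH).(bH) = ab * (H.H)
We have H^2 = 2.
D.E = (8H).(6H) = 8*6*2
= 48*2
= 96

96


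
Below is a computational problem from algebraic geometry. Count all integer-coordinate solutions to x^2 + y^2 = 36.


Systematically check integer values of x where x^2 <= 36.
For each valid x, check if 36 - x^2 is a perfect square.
x=0: 36 - 0 = 36, sqrt = 6 (valid)
x=6: 36 - 36 = 0, sqrt = 0 (valid)
Total integer solutions found: 4

4


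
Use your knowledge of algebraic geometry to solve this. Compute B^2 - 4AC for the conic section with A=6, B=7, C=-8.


The discriminant of a conic Ax^2 + Bxy + Cy^2 + ... = 0 is B^2 - 4AC.
B^2 = 7^2 = 49
4AC = 4*6*(-8) = -192
Discriminant = 49 + 192 = 241

241


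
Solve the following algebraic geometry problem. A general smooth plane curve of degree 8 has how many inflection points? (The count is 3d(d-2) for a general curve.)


For a general smooth plane curve C of degree d, the inflection points are
the intersection of C with its Hessian curve, which has degree 3(d-2).
By Bezout, the total intersection number is d * 3(d-2) = 8 * 18 = 144.
For a general curve every flex is ordinary, so each contributes
multiplicity 1 to C·Hess(C), and the number of distinct inflection
points is 3d(d-2).
Inflection points = 3*8*(8-2) = 3*8*6 = 144

144


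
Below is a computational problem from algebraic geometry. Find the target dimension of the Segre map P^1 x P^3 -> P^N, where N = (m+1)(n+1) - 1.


The Segre embedding maps P^m x P^n into P^N via
all products of coordinates from each factor.
N = (m+1)(n+1) - 1
N = (1+1)(3+1) - 1
N = 2*4 - 1
N = 8 - 1 = 7

7


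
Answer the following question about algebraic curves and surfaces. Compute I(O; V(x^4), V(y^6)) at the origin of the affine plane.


The intersection multiplicity of V(x^a) and V(y^b) at the origin is:
I(O; V(x^4), V(y^6)) = dim_k(k[x,y]/(x^4, y^6))
A basis for k[x,y]/(x^4, y^6) is the set of monomials x^i * y^j
where 0 <= i < 4 and 0 <= j < 6.
The number of such monomials is 4 * 6 = 24

24


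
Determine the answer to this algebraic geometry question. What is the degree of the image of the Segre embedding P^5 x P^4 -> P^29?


The degree of the Segre variety P^5 x P^4 is C(m+n, m).
= C(9, 5)
= 126

126


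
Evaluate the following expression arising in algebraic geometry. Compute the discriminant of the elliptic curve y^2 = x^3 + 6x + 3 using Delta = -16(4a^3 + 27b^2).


Compute each component:
4a^3 = 4*6^3 = 4*216 = 864
27b^2 = 27*3^2 = 27*9 = 243
4a^3 + 27b^2 = 864 + 243 = 1107
Delta = -16*1107 = -17712

-17712


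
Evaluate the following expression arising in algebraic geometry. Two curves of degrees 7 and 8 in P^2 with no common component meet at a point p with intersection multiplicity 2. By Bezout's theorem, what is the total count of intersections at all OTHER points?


By Bezout's theorem, the total intersection number is d1 * d2.
Total = 7 * 8 = 56
Intersection multiplicity at p = 2
Remaining intersections = 56 - 2 = 54

54


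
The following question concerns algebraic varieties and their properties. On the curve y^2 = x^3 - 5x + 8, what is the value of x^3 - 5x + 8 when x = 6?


Compute x^3 - 5x + 8 at x = 6:
x^3 = 6^3 = 216
(-5)*x = (-5)*6 = -30
Sum: 216 - 30 + 8 = 194

194


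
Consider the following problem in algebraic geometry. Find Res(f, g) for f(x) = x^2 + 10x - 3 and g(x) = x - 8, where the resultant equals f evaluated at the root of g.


For Res(f, x - c), we evaluate f at x = c.
f(8) = 8^2 + 10*8 - 3
= 64 + 80 - 3
= 144 - 3 = 141
Res(f, g) = 141

141


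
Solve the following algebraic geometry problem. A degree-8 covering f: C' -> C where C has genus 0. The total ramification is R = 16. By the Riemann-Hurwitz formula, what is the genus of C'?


Riemann-Hurwitz formula: 2g' - 2 = d(2g - 2) + R
Given: d = 8, g = 0, R = 16
2g' - 2 = 8*(2*0 - 2) + 16
2g' - 2 = 8*(-2) + 16
2g' - 2 = -16 + 16 = 0
2g' = 2
g' = 1

1


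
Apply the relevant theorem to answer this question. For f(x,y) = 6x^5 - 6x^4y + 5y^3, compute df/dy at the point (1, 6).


df/dy = (-6)*x^4 + 3*5*y^2
At (1,6): (-6)*1^4 + 3*5*6^2
= -6 + 540
= 534

534


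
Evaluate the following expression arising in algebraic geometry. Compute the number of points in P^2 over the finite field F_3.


P^2(F_3) has (q^(n+1) - 1)/(q - 1) points.
= 3^2 + 3^1 + 3^0
= 9 + 3 + 1
= 13

13


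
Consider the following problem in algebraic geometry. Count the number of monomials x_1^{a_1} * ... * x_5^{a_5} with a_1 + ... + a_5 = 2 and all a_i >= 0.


The number of degree-2 monomials in 5 variables is C(d+n-1, n-1).
= C(2+5-1, 5-1) = C(6, 4)
= 15

15


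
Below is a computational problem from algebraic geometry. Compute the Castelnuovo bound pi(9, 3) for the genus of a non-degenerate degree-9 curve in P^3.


Castelnuovo's bound: write d - 1 = m(r-1) + epsilon with 0 <= epsilon < r-1.
d - 1 = 9 - 1 = 8
r - 1 = 3 - 1 = 2
8 = 4*2 + 0, so m = 4, epsilon = 0
pi(d, r) = m(m-1)(r-1)/2 + m*epsilon
= 4*3*2/2 + 4*0
= 24/2 + 0
= 12 + 0 = 12

12


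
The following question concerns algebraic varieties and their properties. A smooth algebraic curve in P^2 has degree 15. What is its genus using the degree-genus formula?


Using the genus formula for smooth plane curves:
g = (d-1)(d-2)/2
g = (15-1)(15-2)/2
g = 14*13/2
g = 182/2 = 91

91


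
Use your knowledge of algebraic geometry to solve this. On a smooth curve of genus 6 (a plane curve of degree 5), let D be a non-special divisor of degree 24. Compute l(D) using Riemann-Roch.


First, compute the genus of a smooth plane curve of degree 5:
g = (d-1)(d-2)/2 = (5-1)(5-2)/2 = 6
For a non-special divisor D (i.e., h^1(D) = 0), Riemann-Roch gives:
l(D) = deg(D) - g + 1
Since deg(D) = 24 >= 2g - 1 = 11, D is non-special.
l(D) = 24 - 6 + 1 = 19

19


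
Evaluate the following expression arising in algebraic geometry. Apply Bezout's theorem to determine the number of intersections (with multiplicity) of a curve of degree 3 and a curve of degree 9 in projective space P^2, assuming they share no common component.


Bezout's theorem states the intersection count equals the product of degrees.
Intersection count = 3 * 9 = 27

27


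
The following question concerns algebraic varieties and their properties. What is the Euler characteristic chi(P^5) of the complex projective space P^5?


The complex projective space P^5 has one cell in each even real dimension 0, 2, ..., 10.
The cohomology groups are H^{2k}(P^5) = Z for k = 0,...,5, and 0 otherwise.
Euler characteristic = sum of Betti numbers = 1 per even-dimensional cohomology group.
chi(P^5) = 5 + 1 = 6

6


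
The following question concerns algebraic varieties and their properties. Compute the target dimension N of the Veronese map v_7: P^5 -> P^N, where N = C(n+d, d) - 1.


The Veronese embedding v_d: P^n -> P^N maps each point to all
degree-d monomials in n+1 homogeneous coordinates.
N = C(n+d, d) - 1
N = C(5+7, 7) - 1
N = C(12, 7) - 1
C(12, 7) = 792
N = 792 - 1 = 791

791


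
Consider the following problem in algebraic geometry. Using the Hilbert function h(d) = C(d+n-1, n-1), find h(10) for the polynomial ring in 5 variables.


The Hilbert function for the polynomial ring in 5 variables is:
h(d) = C(d+n-1, n-1)
h(10) = C(10+5-1, 5-1) = C(14, 4)
= 14! / (4! * 10!)
= 1001

1001


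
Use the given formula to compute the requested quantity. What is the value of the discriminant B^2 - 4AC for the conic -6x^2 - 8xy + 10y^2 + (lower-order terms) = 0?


The discriminant of a conic Ax^2 + Bxy + Cy^2 + ... = 0 is B^2 - 4AC.
B^2 = (-8)^2 = 64
4AC = 4*(-6)*10 = -240
Discriminant = 64 + 240 = 304

304


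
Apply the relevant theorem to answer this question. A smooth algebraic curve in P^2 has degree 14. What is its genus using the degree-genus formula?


Using the genus formula for smooth plane curves:
g = (d-1)(d-2)/2
g = (14-1)(14-2)/2
g = 13*12/2
g = 156/2 = 78

78


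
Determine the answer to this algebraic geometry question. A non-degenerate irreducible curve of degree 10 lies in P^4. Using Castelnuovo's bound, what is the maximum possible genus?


Castelnuovo's bound: write d - 1 = m(r-1) + epsilon with 0 <= epsilon < r-1.
d - 1 = 10 - 1 = 9
r - 1 = 4 - 1 = 3
9 = 3*3 + 0, so m = 3, epsilon = 0
pi(d, r) = m(m-1)(r-1)/2 + m*epsilon
= 3*2*3/2 + 3*0
= 18/2 + 0
= 9 + 0 = 9

9


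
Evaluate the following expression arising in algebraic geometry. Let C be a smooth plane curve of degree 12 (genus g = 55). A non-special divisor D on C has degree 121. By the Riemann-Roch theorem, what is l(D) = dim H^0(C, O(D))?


First, compute the genus of a smooth plane curve of degree 12:
g = (d-1)(d-2)/2 = (12-1)(12-2)/2 = 55
For a non-special divisor D (i.e., h^1(D) = 0), Riemann-Roch gives:
l(D) = deg(D) - g + 1
Since deg(D) = 121 >= 2g - 1 = 109, D is non-special.
l(D) = 121 - 55 + 1 = 67

67


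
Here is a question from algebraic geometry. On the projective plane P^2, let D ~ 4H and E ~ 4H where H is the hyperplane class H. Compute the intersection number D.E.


Using bilinearity of the intersection pairing on the projective plane P^2:
(aH).(bH) = ab * (H.H)
We have H^2 = 1 (Bezout).
D.E = (4H).(4H) = 4*4*1
= 16*1
= 16

16
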